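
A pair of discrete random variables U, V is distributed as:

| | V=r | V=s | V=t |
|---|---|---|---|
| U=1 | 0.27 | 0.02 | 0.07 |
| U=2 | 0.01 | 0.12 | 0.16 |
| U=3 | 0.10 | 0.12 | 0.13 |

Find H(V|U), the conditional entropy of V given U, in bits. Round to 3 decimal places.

Marginals: p(U) = (0.3600, 0.2900, 0.3500), p(V) = (0.3800, 0.2600, 0.3600).
H(V|U) = Σ p(U) · H(V|U=·).
  U=1: p=0.3600, H(V|U=1) = 1.0023
  U=2: p=0.2900, H(V|U=2) = 1.1677
  U=3: p=0.3500, H(V|U=3) = 1.5766
Weighted sum = 1.251 bits.

1.251 bits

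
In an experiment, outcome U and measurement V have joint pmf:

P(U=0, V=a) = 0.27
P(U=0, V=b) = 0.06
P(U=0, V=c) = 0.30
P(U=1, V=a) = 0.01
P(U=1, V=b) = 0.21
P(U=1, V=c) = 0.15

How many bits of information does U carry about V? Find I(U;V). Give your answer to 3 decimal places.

0.269 bits

Marginals: p(U) = (0.6300, 0.3700), p(V) = (0.2800, 0.2700, 0.4500).
I(U;V) = H(U) + H(V) − H(U,V).
H(U) = 0.9507, H(V) = 1.5426, H(U,V) = 2.2245.
I(U;V) = 0.9507 + 1.5426 − 2.2245 = 0.269 bits.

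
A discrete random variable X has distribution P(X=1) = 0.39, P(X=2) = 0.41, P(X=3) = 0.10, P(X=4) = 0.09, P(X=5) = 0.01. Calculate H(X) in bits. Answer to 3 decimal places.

1.768 bits

H(X) = −Σ p·log₂ p.
  −(0.39)·log₂(0.39) = 0.5298
  −(0.41)·log₂(0.41) = 0.5274
  −(0.10)·log₂(0.10) = 0.3322
  −(0.09)·log₂(0.09) = 0.3127
  −(0.01)·log₂(0.01) = 0.0664
Sum: 0.5298 + 0.5274 + 0.3322 + 0.3127 + 0.0664 = 1.768 bits.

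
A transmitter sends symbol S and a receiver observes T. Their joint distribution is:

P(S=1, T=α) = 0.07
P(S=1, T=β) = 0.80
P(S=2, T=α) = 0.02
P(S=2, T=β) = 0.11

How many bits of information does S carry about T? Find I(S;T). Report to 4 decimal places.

Marginals: p(S) = (0.8700, 0.1300), p(T) = (0.0900, 0.9100).
I(S;T) = H(S) + H(T) − H(S,T).
H(S) = 0.5574, H(T) = 0.4365, H(S,T) = 0.9893.
I(S;T) = 0.5574 + 0.4365 − 0.9893 = 0.0046 bits.

0.0046 bits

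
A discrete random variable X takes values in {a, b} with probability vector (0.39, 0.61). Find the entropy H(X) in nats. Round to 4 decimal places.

0.6687 nats

H(X) = −Σ p·ln p.
  −(0.39)·ln(0.39) = 0.36723
  −(0.61)·ln(0.61) = 0.30152
Sum: 0.36723 + 0.30152 = 0.6687 nats.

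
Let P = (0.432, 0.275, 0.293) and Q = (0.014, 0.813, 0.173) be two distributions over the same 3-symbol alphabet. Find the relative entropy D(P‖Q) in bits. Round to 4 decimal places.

1.9300 bits

D(P‖Q) = Σ p·log₂(p/q).
  0.432·log₂(0.432/0.014) = 2.13733
  0.275·log₂(0.275/0.813) = -0.43005
  0.293·log₂(0.293/0.173) = 0.22272
D(P‖Q) = 1.9300 bits.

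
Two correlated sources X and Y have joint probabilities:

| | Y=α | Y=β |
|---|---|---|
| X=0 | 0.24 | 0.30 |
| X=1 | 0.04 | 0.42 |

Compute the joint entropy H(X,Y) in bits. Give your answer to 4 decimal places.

H(X,Y) = −Σ p(x,y)·log₂ p(x,y) over all 4 cells.
  cell (0,α): −0.24·log₂0.24 = 0.49413
  cell (0,β): −0.30·log₂0.30 = 0.52109
  cell (1,α): −0.04·log₂0.04 = 0.18575
  cell (1,β): −0.42·log₂0.42 = 0.52565
Sum = 1.7266 bits.

1.7266 bits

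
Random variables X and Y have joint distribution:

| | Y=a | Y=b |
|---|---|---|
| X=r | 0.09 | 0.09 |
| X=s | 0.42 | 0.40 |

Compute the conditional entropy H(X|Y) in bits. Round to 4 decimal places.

Marginals: p(X) = (0.1800, 0.8200), p(Y) = (0.5100, 0.4900).
H(X|Y) = Σ p(Y) · H(X|Y=·).
  Y=a: p=0.5100, H(X|Y=a) = 0.6723
  Y=b: p=0.4900, H(X|Y=b) = 0.6880
Weighted sum = 0.6800 bits.

0.6800 bits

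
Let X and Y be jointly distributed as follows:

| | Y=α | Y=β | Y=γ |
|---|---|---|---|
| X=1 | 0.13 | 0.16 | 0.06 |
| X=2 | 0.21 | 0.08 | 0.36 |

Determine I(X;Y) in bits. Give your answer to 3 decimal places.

0.139 bits

Marginals: p(X) = (0.3500, 0.6500), p(Y) = (0.3400, 0.2400, 0.4200).
I(X;Y) = H(X) + H(Y) − H(X,Y).
H(X) = 0.9341, H(Y) = 1.5490, H(X,Y) = 2.3441.
I(X;Y) = 0.9341 + 1.5490 − 2.3441 = 0.139 bits.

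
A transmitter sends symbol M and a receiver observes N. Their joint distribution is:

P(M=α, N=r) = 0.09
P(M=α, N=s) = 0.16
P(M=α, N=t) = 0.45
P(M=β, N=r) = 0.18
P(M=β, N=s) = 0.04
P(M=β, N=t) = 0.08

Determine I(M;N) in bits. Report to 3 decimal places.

Marginals: p(M) = (0.7000, 0.3000), p(N) = (0.2700, 0.2000, 0.5300).
I(M;N) = H(M) + H(N) − H(M,N).
H(M) = 0.8813, H(N) = 1.4599, H(M,N) = 2.1766.
I(M;N) = 0.8813 + 1.4599 − 2.1766 = 0.165 bits.

0.165 bits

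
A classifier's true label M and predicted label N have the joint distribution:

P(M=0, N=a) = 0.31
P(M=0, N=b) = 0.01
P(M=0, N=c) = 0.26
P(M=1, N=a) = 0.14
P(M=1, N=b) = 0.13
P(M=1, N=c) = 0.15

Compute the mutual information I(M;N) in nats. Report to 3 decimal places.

Marginals: p(M) = (0.5800, 0.4200), p(N) = (0.4500, 0.1400, 0.4100).
I(M;N) = H(M) + H(N) − H(M,N).
H(M) = 0.6803, H(N) = 1.0001, H(M,N) = 1.5844.
I(M;N) = 0.6803 + 1.0001 − 1.5844 = 0.096 nats.

0.096 nats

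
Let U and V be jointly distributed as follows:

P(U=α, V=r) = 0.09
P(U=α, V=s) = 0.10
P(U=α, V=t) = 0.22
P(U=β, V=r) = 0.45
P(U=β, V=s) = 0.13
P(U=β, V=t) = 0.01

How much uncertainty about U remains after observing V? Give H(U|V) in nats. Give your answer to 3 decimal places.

0.442 nats

Marginals: p(U) = (0.4100, 0.5900), p(V) = (0.5400, 0.2300, 0.2300).
H(U|V) = Σ p(V) · H(U|V=·).
  V=r: p=0.5400, H(U|V=r) = 0.4506
  V=s: p=0.2300, H(U|V=s) = 0.6846
  V=t: p=0.2300, H(U|V=t) = 0.1788
Weighted sum = 0.442 nats.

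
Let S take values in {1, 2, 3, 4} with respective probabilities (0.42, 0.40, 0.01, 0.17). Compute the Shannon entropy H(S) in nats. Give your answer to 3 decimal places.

1.078 nats

H(S) = −Σ p·ln p.
  −(0.42)·ln(0.42) = 0.3644
  −(0.40)·ln(0.40) = 0.3665
  −(0.01)·ln(0.01) = 0.0461
  −(0.17)·ln(0.17) = 0.3012
Sum: 0.3644 + 0.3665 + 0.0461 + 0.3012 = 1.078 nats.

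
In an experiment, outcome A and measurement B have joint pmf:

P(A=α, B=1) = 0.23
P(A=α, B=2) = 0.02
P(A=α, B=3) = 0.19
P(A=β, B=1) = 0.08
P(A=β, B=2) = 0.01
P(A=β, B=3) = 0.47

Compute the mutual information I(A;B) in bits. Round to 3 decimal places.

0.135 bits

Marginals: p(A) = (0.4400, 0.5600), p(B) = (0.3100, 0.0300, 0.6600).
I(A;B) = H(A) + H(B) − H(A,B).
H(A) = 0.9896, H(B) = 1.0712, H(A,B) = 1.9257.
I(A;B) = 0.9896 + 1.0712 − 1.9257 = 0.135 bits.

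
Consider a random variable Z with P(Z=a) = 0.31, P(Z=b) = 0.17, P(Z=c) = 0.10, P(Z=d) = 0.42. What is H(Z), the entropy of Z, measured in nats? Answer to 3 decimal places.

H(Z) = −Σ p·ln p.
  −(0.31)·ln(0.31) = 0.3631
  −(0.17)·ln(0.17) = 0.3012
  −(0.10)·ln(0.10) = 0.2303
  −(0.42)·ln(0.42) = 0.3644
Sum: 0.3631 + 0.3012 + 0.2303 + 0.3644 = 1.259 nats.

1.259 nats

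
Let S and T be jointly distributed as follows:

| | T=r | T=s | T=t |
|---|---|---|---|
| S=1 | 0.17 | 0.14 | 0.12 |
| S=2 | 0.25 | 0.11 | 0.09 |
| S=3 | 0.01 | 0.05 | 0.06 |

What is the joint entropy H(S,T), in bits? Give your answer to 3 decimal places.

2.888 bits

H(S,T) = −Σ p(x,y)·log₂ p(x,y) over all 9 cells.
  cell (1,r): −0.17·log₂0.17 = 0.4346
  cell (1,s): −0.14·log₂0.14 = 0.3971
  cell (1,t): −0.12·log₂0.12 = 0.3671
  cell (2,r): −0.25·log₂0.25 = 0.5000
  cell (2,s): −0.11·log₂0.11 = 0.3503
  cell (2,t): −0.09·log₂0.09 = 0.3127
  cell (3,r): −0.01·log₂0.01 = 0.0664
  cell (3,s): −0.05·log₂0.05 = 0.2161
  cell (3,t): −0.06·log₂0.06 = 0.2435
Sum = 2.888 bits.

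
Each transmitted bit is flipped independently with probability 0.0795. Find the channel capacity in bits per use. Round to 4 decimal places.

0.5996 bits

Binary symmetric channel: C = 1 − h₂(ε) where h₂ is the binary entropy function.
h₂(0.0795) = −0.0795·log₂0.0795 − 0.9205·log₂0.9205 = 0.4004.
C = 1 − 0.4004 = 0.5996 bits per channel use.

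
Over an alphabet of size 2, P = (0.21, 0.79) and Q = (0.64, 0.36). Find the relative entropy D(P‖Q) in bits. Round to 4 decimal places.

D(P‖Q) = Σ p·log₂(p/q).
  0.21·log₂(0.21/0.64) = -0.33761
  0.79·log₂(0.79/0.36) = 0.89575
D(P‖Q) = 0.5581 bits.

0.5581 bits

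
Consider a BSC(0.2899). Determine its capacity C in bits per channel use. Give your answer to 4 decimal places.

Binary symmetric channel: C = 1 − h₂(ε) where h₂ is the binary entropy function.
h₂(0.2899) = −0.2899·log₂0.2899 − 0.7101·log₂0.7101 = 0.8686.
C = 1 − 0.8686 = 0.1314 bits per channel use.

0.1314 bits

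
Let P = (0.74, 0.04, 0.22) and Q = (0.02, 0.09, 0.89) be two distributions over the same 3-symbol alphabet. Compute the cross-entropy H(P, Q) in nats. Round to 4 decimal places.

3.0169 nats

H(P,Q) = −Σ p·ln q.
  −0.74·ln(0.02) = 2.89490
  −0.04·ln(0.09) = 0.09632
  −0.22·ln(0.89) = 0.02564
H(P,Q) = 3.0169 nats.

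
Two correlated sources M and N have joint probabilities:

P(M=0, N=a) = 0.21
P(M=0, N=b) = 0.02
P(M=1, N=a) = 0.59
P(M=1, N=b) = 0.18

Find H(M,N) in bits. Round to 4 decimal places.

1.4801 bits

H(M,N) = −Σ p(x,y)·log₂ p(x,y) over all 4 cells.
  cell (0,a): −0.21·log₂0.21 = 0.47282
  cell (0,b): −0.02·log₂0.02 = 0.11288
  cell (1,a): −0.59·log₂0.59 = 0.44912
  cell (1,b): −0.18·log₂0.18 = 0.44531
Sum = 1.4801 bits.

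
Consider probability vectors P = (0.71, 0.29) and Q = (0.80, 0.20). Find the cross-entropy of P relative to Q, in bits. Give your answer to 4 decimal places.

0.9019 bits

H(P,Q) = −Σ p·log₂ q.
  −0.71·log₂(0.80) = 0.22857
  −0.29·log₂(0.20) = 0.67336
H(P,Q) = 0.9019 bits.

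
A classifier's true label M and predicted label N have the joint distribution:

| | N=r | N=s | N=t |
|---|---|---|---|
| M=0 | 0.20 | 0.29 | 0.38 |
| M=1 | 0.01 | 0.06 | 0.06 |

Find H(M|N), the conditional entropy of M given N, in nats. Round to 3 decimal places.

0.376 nats

Marginals: p(M) = (0.8700, 0.1300), p(N) = (0.2100, 0.3500, 0.4400).
H(M|N) = Σ p(N) · H(M|N=·).
  N=r: p=0.2100, H(M|N=r) = 0.1914
  N=s: p=0.3500, H(M|N=s) = 0.4581
  N=t: p=0.4400, H(M|N=t) = 0.3983
Weighted sum = 0.376 nats.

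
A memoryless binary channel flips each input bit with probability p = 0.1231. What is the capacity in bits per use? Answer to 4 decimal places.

Binary symmetric channel: C = 1 − h₂(ε) where h₂ is the binary entropy function.
h₂(0.1231) = −0.1231·log₂0.1231 − 0.8769·log₂0.8769 = 0.5382.
C = 1 − 0.5382 = 0.4618 bits per channel use.

0.4618 bits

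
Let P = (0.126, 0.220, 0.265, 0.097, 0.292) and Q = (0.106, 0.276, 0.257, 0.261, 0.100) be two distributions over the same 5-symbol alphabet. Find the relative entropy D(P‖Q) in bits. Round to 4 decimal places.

D(P‖Q) = Σ p·log₂(p/q).
  0.126·log₂(0.126/0.106) = 0.03142
  0.220·log₂(0.220/0.276) = -0.07198
  0.265·log₂(0.265/0.257) = 0.01172
  0.097·log₂(0.097/0.261) = -0.13852
  0.292·log₂(0.292/0.100) = 0.45142
D(P‖Q) = 0.2841 bits.

0.2841 bits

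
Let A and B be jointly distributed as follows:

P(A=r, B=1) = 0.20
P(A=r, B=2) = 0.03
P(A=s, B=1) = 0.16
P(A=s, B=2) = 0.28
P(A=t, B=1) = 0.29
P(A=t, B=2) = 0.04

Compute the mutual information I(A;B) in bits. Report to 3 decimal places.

Marginals: p(A) = (0.2300, 0.4400, 0.3300), p(B) = (0.6500, 0.3500).
I(A;B) = Σ p(x,y)·log₂[p(x,y)/(p(x)p(y))].
  (r,1): 0.20·log₂(1.3378) = 0.0840
  (r,2): 0.03·log₂(0.3727) = -0.0427
  (s,1): 0.16·log₂(0.5594) = -0.1341
  (s,2): 0.28·log₂(1.8182) = 0.2415
  (t,1): 0.29·log₂(1.3520) = 0.1262
  (t,2): 0.04·log₂(0.3463) = -0.0612
Sum = 0.214 bits.

0.214 bits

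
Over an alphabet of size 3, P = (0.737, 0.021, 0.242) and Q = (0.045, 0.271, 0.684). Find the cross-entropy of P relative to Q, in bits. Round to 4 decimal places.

H(P,Q) = −Σ p·log₂ q.
  −0.737·log₂(0.045) = 3.29729
  −0.021·log₂(0.271) = 0.03956
  −0.242·log₂(0.684) = 0.13260
H(P,Q) = 3.4694 bits.

3.4694 bits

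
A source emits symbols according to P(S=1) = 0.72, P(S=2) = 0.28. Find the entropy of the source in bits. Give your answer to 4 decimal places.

H(S) = −Σ p·log₂ p.
  −(0.72)·log₂(0.72) = 0.34123
  −(0.28)·log₂(0.28) = 0.51422
Sum: 0.34123 + 0.51422 = 0.8555 bits.

0.8555 bits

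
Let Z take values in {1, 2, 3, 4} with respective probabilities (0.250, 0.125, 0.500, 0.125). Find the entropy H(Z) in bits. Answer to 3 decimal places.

1.750 bits

H(Z) = −Σ p·log₂ p.
  −(0.250)·log₂(0.250) = 0.5000
  −(0.125)·log₂(0.125) = 0.3750
  −(0.500)·log₂(0.500) = 0.5000
  −(0.125)·log₂(0.125) = 0.3750
Sum: 0.5000 + 0.3750 + 0.5000 + 0.3750 = 1.750 bits.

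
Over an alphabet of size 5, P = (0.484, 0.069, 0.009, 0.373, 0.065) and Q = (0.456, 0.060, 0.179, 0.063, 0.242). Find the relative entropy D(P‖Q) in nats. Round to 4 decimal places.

D(P‖Q) = Σ p·ln(p/q).
  0.484·ln(0.484/0.456) = 0.02884
  0.069·ln(0.069/0.060) = 0.00964
  0.009·ln(0.009/0.179) = -0.02691
  0.373·ln(0.373/0.063) = 0.66336
  0.065·ln(0.065/0.242) = -0.08545
D(P‖Q) = 0.5895 nats.

0.5895 nats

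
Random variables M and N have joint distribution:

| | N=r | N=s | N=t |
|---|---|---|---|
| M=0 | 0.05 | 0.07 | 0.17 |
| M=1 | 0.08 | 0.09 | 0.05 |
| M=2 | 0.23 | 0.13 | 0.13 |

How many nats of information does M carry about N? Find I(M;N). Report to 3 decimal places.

0.062 nats

Marginals: p(M) = (0.2900, 0.2200, 0.4900), p(N) = (0.3600, 0.2900, 0.3500).
I(M;N) = H(M) + H(N) − H(M,N).
H(M) = 1.0416, H(N) = 1.0942, H(M,N) = 2.0742.
I(M;N) = 1.0416 + 1.0942 − 2.0742 = 0.062 nats.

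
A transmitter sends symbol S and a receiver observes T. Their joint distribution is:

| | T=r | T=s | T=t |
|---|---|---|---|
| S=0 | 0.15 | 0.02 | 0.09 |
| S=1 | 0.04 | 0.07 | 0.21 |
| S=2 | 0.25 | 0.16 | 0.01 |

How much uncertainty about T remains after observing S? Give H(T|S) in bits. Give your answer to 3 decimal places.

Marginals: p(S) = (0.2600, 0.3200, 0.4200), p(T) = (0.4400, 0.2500, 0.3100).
H(T|S) = Σ p(S) · H(T|S=·).
  S=0: p=0.2600, H(T|S=0) = 1.2723
  S=1: p=0.3200, H(T|S=1) = 1.2534
  S=2: p=0.4200, H(T|S=2) = 1.1043
Weighted sum = 1.196 bits.

1.196 bits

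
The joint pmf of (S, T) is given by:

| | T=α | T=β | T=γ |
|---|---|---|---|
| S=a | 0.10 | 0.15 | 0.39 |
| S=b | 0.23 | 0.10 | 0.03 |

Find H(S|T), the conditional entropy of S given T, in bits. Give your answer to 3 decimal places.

Marginals: p(S) = (0.6400, 0.3600), p(T) = (0.3300, 0.2500, 0.4200).
H(S|T) = Σ p(T) · H(S|T=·).
  T=α: p=0.3300, H(S|T=α) = 0.8850
  T=β: p=0.2500, H(S|T=β) = 0.9710
  T=γ: p=0.4200, H(S|T=γ) = 0.3712
Weighted sum = 0.691 bits.

0.691 bits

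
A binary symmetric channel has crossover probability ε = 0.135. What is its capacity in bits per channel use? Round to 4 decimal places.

0.4290 bits

Binary symmetric channel: C = 1 − h₂(ε) where h₂ is the binary entropy function.
h₂(0.135) = −0.135·log₂0.135 − 0.865·log₂0.865 = 0.5710.
C = 1 − 0.5710 = 0.4290 bits per channel use.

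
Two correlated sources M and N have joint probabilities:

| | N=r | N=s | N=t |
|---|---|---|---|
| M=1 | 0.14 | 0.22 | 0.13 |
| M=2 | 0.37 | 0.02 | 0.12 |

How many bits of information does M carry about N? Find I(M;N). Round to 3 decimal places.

Marginals: p(M) = (0.4900, 0.5100), p(N) = (0.5100, 0.2400, 0.2500).
I(M;N) = H(M) + H(N) − H(M,N).
H(M) = 0.9997, H(N) = 1.4896, H(M,N) = 2.2710.
I(M;N) = 0.9997 + 1.4896 − 2.2710 = 0.218 bits.

0.218 bits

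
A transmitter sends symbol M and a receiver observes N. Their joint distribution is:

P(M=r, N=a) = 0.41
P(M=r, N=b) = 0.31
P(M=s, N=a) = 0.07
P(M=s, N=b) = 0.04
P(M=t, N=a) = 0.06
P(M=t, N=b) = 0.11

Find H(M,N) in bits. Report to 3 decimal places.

2.099 bits

H(M,N) = −Σ p(x,y)·log₂ p(x,y) over all 6 cells.
  cell (r,a): −0.41·log₂0.41 = 0.5274
  cell (r,b): −0.31·log₂0.31 = 0.5238
  cell (s,a): −0.07·log₂0.07 = 0.2686
  cell (s,b): −0.04·log₂0.04 = 0.1858
  cell (t,a): −0.06·log₂0.06 = 0.2435
  cell (t,b): −0.11·log₂0.11 = 0.3503
Sum = 2.099 bits.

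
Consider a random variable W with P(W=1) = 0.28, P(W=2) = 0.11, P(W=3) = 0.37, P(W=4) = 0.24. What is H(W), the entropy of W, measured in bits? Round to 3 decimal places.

1.889 bits

H(W) = −Σ p·log₂ p.
  −(0.28)·log₂(0.28) = 0.5142
  −(0.11)·log₂(0.11) = 0.3503
  −(0.37)·log₂(0.37) = 0.5307
  −(0.24)·log₂(0.24) = 0.4941
Sum: 0.5142 + 0.3503 + 0.5307 + 0.4941 = 1.889 bits.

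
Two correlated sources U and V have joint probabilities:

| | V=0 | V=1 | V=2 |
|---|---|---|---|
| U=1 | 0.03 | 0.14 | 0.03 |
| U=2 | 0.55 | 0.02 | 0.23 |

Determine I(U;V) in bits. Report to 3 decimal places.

Marginals: p(U) = (0.2000, 0.8000), p(V) = (0.5800, 0.1600, 0.2600).
I(U;V) = H(U) + H(V) − H(U,V).
H(U) = 0.7219, H(V) = 1.3841, H(U,V) = 1.7756.
I(U;V) = 0.7219 + 1.3841 − 1.7756 = 0.330 bits.

0.330 bits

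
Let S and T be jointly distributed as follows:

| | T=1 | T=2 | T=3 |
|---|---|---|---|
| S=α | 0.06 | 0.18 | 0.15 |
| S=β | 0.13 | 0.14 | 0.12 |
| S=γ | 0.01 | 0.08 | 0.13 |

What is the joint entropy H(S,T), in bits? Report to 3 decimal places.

2.987 bits

H(S,T) = −Σ p(x,y)·log₂ p(x,y) over all 9 cells.
  cell (α,1): −0.06·log₂0.06 = 0.2435
  cell (α,2): −0.18·log₂0.18 = 0.4453
  cell (α,3): −0.15·log₂0.15 = 0.4105
  cell (β,1): −0.13·log₂0.13 = 0.3826
  cell (β,2): −0.14·log₂0.14 = 0.3971
  cell (β,3): −0.12·log₂0.12 = 0.3671
  cell (γ,1): −0.01·log₂0.01 = 0.0664
  cell (γ,2): −0.08·log₂0.08 = 0.2915
  cell (γ,3): −0.13·log₂0.13 = 0.3826
Sum = 2.987 bits.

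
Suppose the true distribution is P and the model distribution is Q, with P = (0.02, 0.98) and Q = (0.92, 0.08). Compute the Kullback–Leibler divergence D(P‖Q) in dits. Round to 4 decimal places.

1.0331 dits

D(P‖Q) = Σ p·log₁₀(p/q).
  0.02·log₁₀(0.02/0.92) = -0.03326
  0.98·log₁₀(0.98/0.08) = 1.06637
D(P‖Q) = 1.0331 dits.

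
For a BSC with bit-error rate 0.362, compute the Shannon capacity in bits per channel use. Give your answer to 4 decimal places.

0.0557 bits

Binary symmetric channel: C = 1 − h₂(ε) where h₂ is the binary entropy function.
h₂(0.362) = −0.362·log₂0.362 − 0.638·log₂0.638 = 0.9443.
C = 1 − 0.9443 = 0.0557 bits per channel use.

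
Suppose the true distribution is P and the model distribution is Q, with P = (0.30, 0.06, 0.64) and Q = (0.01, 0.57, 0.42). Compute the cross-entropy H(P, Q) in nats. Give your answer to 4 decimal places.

1.9705 nats

H(P,Q) = −Σ p·ln q.
  −0.30·ln(0.01) = 1.38155
  −0.06·ln(0.57) = 0.03373
  −0.64·ln(0.42) = 0.55520
H(P,Q) = 1.9705 nats.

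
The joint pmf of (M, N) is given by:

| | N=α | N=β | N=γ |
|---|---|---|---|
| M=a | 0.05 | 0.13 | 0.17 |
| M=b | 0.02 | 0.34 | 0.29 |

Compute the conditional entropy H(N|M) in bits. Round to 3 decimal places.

Chain rule: H(N|M) = H(M,N) − H(M).
Marginals: p(M) = (0.3500, 0.6500), p(N) = (0.0700, 0.4700, 0.4600).
H(M,N) = 2.1933 bits; H(M) = 0.9341 bits.
H(N|M) = 2.1933 − 0.9341 = 1.259 bits.

1.259 bits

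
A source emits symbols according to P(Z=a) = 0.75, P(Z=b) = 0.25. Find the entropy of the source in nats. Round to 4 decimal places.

H(Z) = −Σ p·ln p.
  −(0.75)·ln(0.75) = 0.21576
  −(0.25)·ln(0.25) = 0.34657
Sum: 0.21576 + 0.34657 = 0.5623 nats.

0.5623 nats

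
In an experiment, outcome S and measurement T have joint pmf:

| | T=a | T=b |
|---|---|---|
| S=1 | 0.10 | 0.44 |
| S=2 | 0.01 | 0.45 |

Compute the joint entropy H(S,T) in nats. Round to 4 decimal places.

H(S,T) = −Σ p(x,y)·ln p(x,y) over all 4 cells.
  cell (1,a): −0.10·ln0.10 = 0.23026
  cell (1,b): −0.44·ln0.44 = 0.36123
  cell (2,a): −0.01·ln0.01 = 0.04605
  cell (2,b): −0.45·ln0.45 = 0.35933
Sum = 0.9969 nats.

0.9969 nats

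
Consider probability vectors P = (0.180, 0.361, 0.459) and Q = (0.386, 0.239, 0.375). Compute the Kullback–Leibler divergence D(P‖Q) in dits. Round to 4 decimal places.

D(P‖Q) = Σ p·log₁₀(p/q).
  0.180·log₁₀(0.180/0.386) = -0.05964
  0.361·log₁₀(0.361/0.239) = 0.06466
  0.459·log₁₀(0.459/0.375) = 0.04029
D(P‖Q) = 0.0453 dits.

0.0453 dits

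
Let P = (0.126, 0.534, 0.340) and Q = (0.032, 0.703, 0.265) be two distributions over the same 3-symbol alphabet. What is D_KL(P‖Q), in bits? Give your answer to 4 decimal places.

D(P‖Q) = Σ p·log₂(p/q).
  0.126·log₂(0.126/0.032) = 0.24914
  0.534·log₂(0.534/0.703) = -0.21183
  0.340·log₂(0.340/0.265) = 0.12224
D(P‖Q) = 0.1596 bits.

0.1596 bits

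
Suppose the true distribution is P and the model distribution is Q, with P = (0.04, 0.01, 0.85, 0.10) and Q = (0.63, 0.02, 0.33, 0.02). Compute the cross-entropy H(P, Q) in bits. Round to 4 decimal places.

H(P,Q) = −Σ p·log₂ q.
  −0.04·log₂(0.63) = 0.02666
  −0.01·log₂(0.02) = 0.05644
  −0.85·log₂(0.33) = 1.35954
  −0.10·log₂(0.02) = 0.56439
H(P,Q) = 2.0070 bits.

2.0070 bits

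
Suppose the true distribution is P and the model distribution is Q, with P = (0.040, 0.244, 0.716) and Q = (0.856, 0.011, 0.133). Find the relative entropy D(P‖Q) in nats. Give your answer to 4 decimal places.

1.8390 nats

D(P‖Q) = Σ p·ln(p/q).
  0.040·ln(0.040/0.856) = -0.12254
  0.244·ln(0.244/0.011) = 0.75622
  0.716·ln(0.716/0.133) = 1.20527
D(P‖Q) = 1.8390 nats.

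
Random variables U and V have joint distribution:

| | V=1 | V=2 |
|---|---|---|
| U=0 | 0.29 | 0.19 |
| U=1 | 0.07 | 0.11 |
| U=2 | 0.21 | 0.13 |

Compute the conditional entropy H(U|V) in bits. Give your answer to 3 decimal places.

1.462 bits

Marginals: p(U) = (0.4800, 0.1800, 0.3400), p(V) = (0.5700, 0.4300).
H(U|V) = Σ p(V) · H(U|V=·).
  V=1: p=0.5700, H(U|V=1) = 1.3983
  V=2: p=0.4300, H(U|V=2) = 1.5456
Weighted sum = 1.462 bits.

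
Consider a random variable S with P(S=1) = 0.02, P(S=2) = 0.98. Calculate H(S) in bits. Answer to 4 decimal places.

H(S) = −Σ p·log₂ p.
  −(0.02)·log₂(0.02) = 0.11288
  −(0.98)·log₂(0.98) = 0.02856
Sum: 0.11288 + 0.02856 = 0.1414 bits.

0.1414 bits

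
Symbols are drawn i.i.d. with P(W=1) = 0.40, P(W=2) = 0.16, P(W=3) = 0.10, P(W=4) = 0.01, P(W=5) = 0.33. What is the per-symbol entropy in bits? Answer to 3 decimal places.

1.878 bits

H(W) = −Σ p·log₂ p.
  −(0.40)·log₂(0.40) = 0.5288
  −(0.16)·log₂(0.16) = 0.4230
  −(0.10)·log₂(0.10) = 0.3322
  −(0.01)·log₂(0.01) = 0.0664
  −(0.33)·log₂(0.33) = 0.5278
Sum: 0.5288 + 0.4230 + 0.3322 + 0.0664 + 0.5278 = 1.878 bits.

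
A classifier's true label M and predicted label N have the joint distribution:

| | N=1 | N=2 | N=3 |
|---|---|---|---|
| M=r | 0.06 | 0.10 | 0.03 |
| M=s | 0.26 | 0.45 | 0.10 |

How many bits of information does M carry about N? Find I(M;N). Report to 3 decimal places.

0.001 bits

Marginals: p(M) = (0.1900, 0.8100), p(N) = (0.3200, 0.5500, 0.1300).
I(M;N) = Σ p(x,y)·log₂[p(x,y)/(p(x)p(y))].
  (r,1): 0.06·log₂(0.9868) = -0.0011
  (r,2): 0.10·log₂(0.9569) = -0.0064
  (r,3): 0.03·log₂(1.2146) = 0.0084
  (s,1): 0.26·log₂(1.0031) = 0.0012
  (s,2): 0.45·log₂(1.0101) = 0.0065
  (s,3): 0.10·log₂(0.9497) = -0.0075
Sum = 0.001 bits.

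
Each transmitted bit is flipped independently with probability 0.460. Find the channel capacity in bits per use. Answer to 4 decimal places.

0.0046 bits

Binary symmetric channel: C = 1 − h₂(ε) where h₂ is the binary entropy function.
h₂(0.460) = −0.460·log₂0.460 − 0.540·log₂0.540 = 0.9954.
C = 1 − 0.9954 = 0.0046 bits per channel use.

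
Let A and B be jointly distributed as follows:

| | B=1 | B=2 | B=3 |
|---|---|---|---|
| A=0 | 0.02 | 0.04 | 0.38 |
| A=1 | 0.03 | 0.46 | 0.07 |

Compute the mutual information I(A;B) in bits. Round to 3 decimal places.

Marginals: p(A) = (0.4400, 0.5600), p(B) = (0.0500, 0.5000, 0.4500).
I(A;B) = H(A) + H(B) − H(A,B).
H(A) = 0.9896, H(B) = 1.2345, H(A,B) = 1.7647.
I(A;B) = 0.9896 + 1.2345 − 1.7647 = 0.459 bits.

0.459 bits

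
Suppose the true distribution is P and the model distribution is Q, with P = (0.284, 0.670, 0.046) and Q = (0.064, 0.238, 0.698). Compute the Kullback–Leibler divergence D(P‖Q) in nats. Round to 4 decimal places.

0.9915 nats

D(P‖Q) = Σ p·ln(p/q).
  0.284·ln(0.284/0.064) = 0.42319
  0.670·ln(0.670/0.238) = 0.69345
  0.046·ln(0.046/0.698) = -0.12510
D(P‖Q) = 0.9915 nats.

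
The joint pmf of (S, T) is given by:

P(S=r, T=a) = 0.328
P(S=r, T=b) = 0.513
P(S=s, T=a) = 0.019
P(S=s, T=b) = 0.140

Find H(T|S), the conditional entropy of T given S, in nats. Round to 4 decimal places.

0.6206 nats

Chain rule: H(T|S) = H(S,T) − H(S).
Marginals: p(S) = (0.8410, 0.1590), p(T) = (0.3470, 0.6530).
H(S,T) = 1.0586 nats; H(S) = 0.4380 nats.
H(T|S) = 1.0586 − 0.4380 = 0.6206 nats.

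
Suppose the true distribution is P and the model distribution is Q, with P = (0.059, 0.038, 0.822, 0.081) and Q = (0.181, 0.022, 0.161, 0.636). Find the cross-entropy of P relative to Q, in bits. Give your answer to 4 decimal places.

H(P,Q) = −Σ p·log₂ q.
  −0.059·log₂(0.181) = 0.14549
  −0.038·log₂(0.022) = 0.20924
  −0.822·log₂(0.161) = 2.16586
  −0.081·log₂(0.636) = 0.05289
H(P,Q) = 2.5735 bits.

2.5735 bits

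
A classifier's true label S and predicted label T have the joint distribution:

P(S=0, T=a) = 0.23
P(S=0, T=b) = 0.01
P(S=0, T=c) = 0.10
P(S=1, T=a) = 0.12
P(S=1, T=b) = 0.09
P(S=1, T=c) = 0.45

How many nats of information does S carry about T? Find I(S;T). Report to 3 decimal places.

0.123 nats

Marginals: p(S) = (0.3400, 0.6600), p(T) = (0.3500, 0.1000, 0.5500).
I(S;T) = H(S) + H(T) − H(S,T).
H(S) = 0.6410, H(T) = 0.9265, H(S,T) = 1.4448.
I(S;T) = 0.6410 + 0.9265 − 1.4448 = 0.123 nats.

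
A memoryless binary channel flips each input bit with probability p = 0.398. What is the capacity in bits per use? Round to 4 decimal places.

0.0302 bits

Binary symmetric channel: C = 1 − h₂(ε) where h₂ is the binary entropy function.
h₂(0.398) = −0.398·log₂0.398 − 0.602·log₂0.602 = 0.9698.
C = 1 − 0.9698 = 0.0302 bits per channel use.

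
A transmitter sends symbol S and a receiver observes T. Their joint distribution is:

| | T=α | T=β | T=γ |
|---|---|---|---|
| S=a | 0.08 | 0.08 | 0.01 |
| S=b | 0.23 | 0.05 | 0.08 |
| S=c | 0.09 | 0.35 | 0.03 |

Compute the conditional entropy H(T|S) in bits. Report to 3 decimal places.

Chain rule: H(T|S) = H(S,T) − H(S).
Marginals: p(S) = (0.1700, 0.3600, 0.4700), p(T) = (0.4000, 0.4800, 0.1200).
H(S,T) = 2.6392 bits; H(S) = 1.4772 bits.
H(T|S) = 2.6392 − 1.4772 = 1.162 bits.

1.162 bits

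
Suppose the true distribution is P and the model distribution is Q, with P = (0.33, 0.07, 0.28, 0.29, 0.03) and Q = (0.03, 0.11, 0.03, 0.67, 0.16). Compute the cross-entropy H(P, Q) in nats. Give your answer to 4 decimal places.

H(P,Q) = −Σ p·ln q.
  −0.33·ln(0.03) = 1.15716
  −0.07·ln(0.11) = 0.15451
  −0.28·ln(0.03) = 0.98184
  −0.29·ln(0.67) = 0.11614
  −0.03·ln(0.16) = 0.05498
H(P,Q) = 2.4646 nats.

2.4646 nats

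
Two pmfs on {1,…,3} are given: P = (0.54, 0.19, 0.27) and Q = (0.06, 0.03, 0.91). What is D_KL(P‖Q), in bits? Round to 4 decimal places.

D(P‖Q) = Σ p·log₂(p/q).
  0.54·log₂(0.54/0.06) = 1.71176
  0.19·log₂(0.19/0.03) = 0.50596
  0.27·log₂(0.27/0.91) = -0.47328
D(P‖Q) = 1.7444 bits.

1.7444 bits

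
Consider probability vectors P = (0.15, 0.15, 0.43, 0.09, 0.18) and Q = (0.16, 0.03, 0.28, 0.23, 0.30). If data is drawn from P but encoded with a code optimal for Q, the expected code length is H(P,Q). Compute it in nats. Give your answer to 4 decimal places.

1.6972 nats

H(P,Q) = −Σ p·ln q.
  −0.15·ln(0.16) = 0.27489
  −0.15·ln(0.03) = 0.52598
  −0.43·ln(0.28) = 0.54738
  −0.09·ln(0.23) = 0.13227
  −0.18·ln(0.30) = 0.21672
H(P,Q) = 1.6972 nats.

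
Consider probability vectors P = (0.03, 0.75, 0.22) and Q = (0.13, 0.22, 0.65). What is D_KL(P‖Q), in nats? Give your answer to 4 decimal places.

0.6375 nats

D(P‖Q) = Σ p·ln(p/q).
  0.03·ln(0.03/0.13) = -0.04399
  0.75·ln(0.75/0.22) = 0.91983
  0.22·ln(0.22/0.65) = -0.23834
D(P‖Q) = 0.6375 nats.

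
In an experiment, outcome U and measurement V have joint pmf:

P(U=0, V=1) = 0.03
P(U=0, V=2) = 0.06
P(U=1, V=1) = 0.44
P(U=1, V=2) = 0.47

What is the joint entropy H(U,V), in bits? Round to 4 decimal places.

1.4284 bits

H(U,V) = −Σ p(x,y)·log₂ p(x,y) over all 4 cells.
  cell (0,1): −0.03·log₂0.03 = 0.15177
  cell (0,2): −0.06·log₂0.06 = 0.24353
  cell (1,1): −0.44·log₂0.44 = 0.52115
  cell (1,2): −0.47·log₂0.47 = 0.51196
Sum = 1.4284 bits.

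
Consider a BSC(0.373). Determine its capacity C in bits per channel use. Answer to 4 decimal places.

Binary symmetric channel: C = 1 − h₂(ε) where h₂ is the binary entropy function.
h₂(0.373) = −0.373·log₂0.373 − 0.627·log₂0.627 = 0.9529.
C = 1 − 0.9529 = 0.0471 bits per channel use.

0.0471 bits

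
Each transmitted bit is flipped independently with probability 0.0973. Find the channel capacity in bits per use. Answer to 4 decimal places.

0.5396 bits

Binary symmetric channel: C = 1 − h₂(ε) where h₂ is the binary entropy function.
h₂(0.0973) = −0.0973·log₂0.0973 − 0.9027·log₂0.9027 = 0.4604.
C = 1 − 0.4604 = 0.5396 bits per channel use.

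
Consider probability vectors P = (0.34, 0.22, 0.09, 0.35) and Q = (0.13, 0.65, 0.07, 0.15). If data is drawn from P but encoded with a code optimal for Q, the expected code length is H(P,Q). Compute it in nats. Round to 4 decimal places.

1.6918 nats

H(P,Q) = −Σ p·ln q.
  −0.34·ln(0.13) = 0.69368
  −0.22·ln(0.65) = 0.09477
  −0.09·ln(0.07) = 0.23933
  −0.35·ln(0.15) = 0.66399
H(P,Q) = 1.6918 nats.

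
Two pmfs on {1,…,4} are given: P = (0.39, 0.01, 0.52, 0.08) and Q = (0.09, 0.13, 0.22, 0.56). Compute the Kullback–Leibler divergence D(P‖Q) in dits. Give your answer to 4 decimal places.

0.3639 dits

D(P‖Q) = Σ p·log₁₀(p/q).
  0.39·log₁₀(0.39/0.09) = 0.24836
  0.01·log₁₀(0.01/0.13) = -0.01114
  0.52·log₁₀(0.52/0.22) = 0.19426
  0.08·log₁₀(0.08/0.56) = -0.06761
D(P‖Q) = 0.3639 dits.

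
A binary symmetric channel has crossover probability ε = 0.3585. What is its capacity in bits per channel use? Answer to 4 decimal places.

Binary symmetric channel: C = 1 − h₂(ε) where h₂ is the binary entropy function.
h₂(0.3585) = −0.3585·log₂0.3585 − 0.6415·log₂0.6415 = 0.9414.
C = 1 − 0.9414 = 0.0586 bits per channel use.

0.0586 bits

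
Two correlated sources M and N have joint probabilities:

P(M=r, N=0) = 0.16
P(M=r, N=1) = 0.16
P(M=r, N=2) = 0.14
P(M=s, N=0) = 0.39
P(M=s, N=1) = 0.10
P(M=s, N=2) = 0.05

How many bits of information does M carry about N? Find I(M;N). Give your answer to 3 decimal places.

Marginals: p(M) = (0.4600, 0.5400), p(N) = (0.5500, 0.2600, 0.1900).
I(M;N) = Σ p(x,y)·log₂[p(x,y)/(p(x)p(y))].
  (r,0): 0.16·log₂(0.6324) = -0.1058
  (r,1): 0.16·log₂(1.3378) = 0.0672
  (r,2): 0.14·log₂(1.6018) = 0.0952
  (s,0): 0.39·log₂(1.3131) = 0.1533
  (s,1): 0.10·log₂(0.7123) = -0.0490
  (s,2): 0.05·log₂(0.4873) = -0.0519
Sum = 0.109 bits.

0.109 bits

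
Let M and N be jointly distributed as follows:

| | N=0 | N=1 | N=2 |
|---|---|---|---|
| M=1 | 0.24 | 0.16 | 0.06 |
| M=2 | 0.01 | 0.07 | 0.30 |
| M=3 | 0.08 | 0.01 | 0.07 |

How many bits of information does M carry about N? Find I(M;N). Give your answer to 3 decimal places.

0.371 bits

Marginals: p(M) = (0.4600, 0.3800, 0.1600), p(N) = (0.3300, 0.2400, 0.4300).
I(M;N) = Σ p(x,y)·log₂[p(x,y)/(p(x)p(y))].
  (1,0): 0.24·log₂(1.5810) = 0.1586
  (1,1): 0.16·log₂(1.4493) = 0.0857
  (1,2): 0.06·log₂(0.3033) = -0.1033
  (2,0): 0.01·log₂(0.0797) = -0.0365
  (2,1): 0.07·log₂(0.7675) = -0.0267
  (2,2): 0.30·log₂(1.8360) = 0.2630
  (3,0): 0.08·log₂(1.5152) = 0.0480
  (3,1): 0.01·log₂(0.2604) = -0.0194
  (3,2): 0.07·log₂(1.0174) = 0.0017
Sum = 0.371 bits.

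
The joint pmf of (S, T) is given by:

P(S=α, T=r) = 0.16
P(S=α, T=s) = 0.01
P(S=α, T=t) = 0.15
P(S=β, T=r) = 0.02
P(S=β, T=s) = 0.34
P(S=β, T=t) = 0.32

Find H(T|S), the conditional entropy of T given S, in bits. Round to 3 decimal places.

Chain rule: H(T|S) = H(S,T) − H(S).
Marginals: p(S) = (0.3200, 0.6800), p(T) = (0.1800, 0.3500, 0.4700).
H(S,T) = 2.0681 bits; H(S) = 0.9044 bits.
H(T|S) = 2.0681 − 0.9044 = 1.164 bits.

1.164 bits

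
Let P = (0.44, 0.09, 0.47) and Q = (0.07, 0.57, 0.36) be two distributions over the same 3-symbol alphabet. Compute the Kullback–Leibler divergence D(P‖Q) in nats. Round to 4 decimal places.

D(P‖Q) = Σ p·ln(p/q).
  0.44·ln(0.44/0.07) = 0.80884
  0.09·ln(0.09/0.57) = -0.16612
  0.47·ln(0.47/0.36) = 0.12532
D(P‖Q) = 0.7680 nats.

0.7680 nats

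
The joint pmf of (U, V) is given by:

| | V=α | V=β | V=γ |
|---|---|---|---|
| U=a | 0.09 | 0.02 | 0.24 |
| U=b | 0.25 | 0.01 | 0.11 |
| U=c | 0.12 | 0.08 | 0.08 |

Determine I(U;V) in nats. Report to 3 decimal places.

0.123 nats

Marginals: p(U) = (0.3500, 0.3700, 0.2800), p(V) = (0.4600, 0.1100, 0.4300).
I(U;V) = H(U) + H(V) − H(U,V).
H(U) = 1.0917, H(V) = 0.9629, H(U,V) = 1.9314.
I(U;V) = 1.0917 + 0.9629 − 1.9314 = 0.123 nats.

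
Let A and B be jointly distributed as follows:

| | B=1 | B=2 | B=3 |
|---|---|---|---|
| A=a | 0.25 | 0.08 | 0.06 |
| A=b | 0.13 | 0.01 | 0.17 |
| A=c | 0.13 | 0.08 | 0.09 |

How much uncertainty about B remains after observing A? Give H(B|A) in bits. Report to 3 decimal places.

1.331 bits

Marginals: p(A) = (0.3900, 0.3100, 0.3000), p(B) = (0.5100, 0.1700, 0.3200).
H(B|A) = Σ p(A) · H(B|A=·).
  A=a: p=0.3900, H(B|A=a) = 1.2955
  A=b: p=0.3100, H(B|A=b) = 1.1609
  A=c: p=0.3000, H(B|A=c) = 1.5524
Weighted sum = 1.331 bits.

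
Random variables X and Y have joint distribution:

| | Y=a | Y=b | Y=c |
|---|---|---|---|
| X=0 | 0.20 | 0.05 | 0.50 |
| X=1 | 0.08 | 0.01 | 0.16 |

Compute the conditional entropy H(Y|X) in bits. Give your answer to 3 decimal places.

1.150 bits

Chain rule: H(Y|X) = H(X,Y) − H(X).
Marginals: p(X) = (0.7500, 0.2500), p(Y) = (0.2800, 0.0600, 0.6600).
H(X,Y) = 1.9614 bits; H(X) = 0.8113 bits.
H(Y|X) = 1.9614 − 0.8113 = 1.150 bits.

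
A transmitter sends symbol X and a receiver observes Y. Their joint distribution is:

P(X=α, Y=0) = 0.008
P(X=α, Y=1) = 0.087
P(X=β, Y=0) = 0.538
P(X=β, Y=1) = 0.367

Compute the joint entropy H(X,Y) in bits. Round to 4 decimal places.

1.3741 bits

H(X,Y) = −Σ p(x,y)·log₂ p(x,y) over all 4 cells.
  cell (α,0): −0.008·log₂0.008 = 0.05573
  cell (α,1): −0.087·log₂0.087 = 0.30649
  cell (β,0): −0.538·log₂0.538 = 0.48115
  cell (β,1): −0.367·log₂0.367 = 0.53074
Sum = 1.3741 bits.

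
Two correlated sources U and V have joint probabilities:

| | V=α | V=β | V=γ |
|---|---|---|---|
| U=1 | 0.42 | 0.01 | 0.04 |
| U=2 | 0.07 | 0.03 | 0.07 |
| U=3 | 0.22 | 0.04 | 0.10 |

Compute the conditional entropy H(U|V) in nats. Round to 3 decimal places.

Marginals: p(U) = (0.4700, 0.1700, 0.3600), p(V) = (0.7100, 0.0800, 0.2100).
H(U|V) = Σ p(V) · H(U|V=·).
  V=α: p=0.7100, H(U|V=α) = 0.9020
  V=β: p=0.0800, H(U|V=β) = 0.9743
  V=γ: p=0.2100, H(U|V=γ) = 1.0354
Weighted sum = 0.936 nats.

0.936 nats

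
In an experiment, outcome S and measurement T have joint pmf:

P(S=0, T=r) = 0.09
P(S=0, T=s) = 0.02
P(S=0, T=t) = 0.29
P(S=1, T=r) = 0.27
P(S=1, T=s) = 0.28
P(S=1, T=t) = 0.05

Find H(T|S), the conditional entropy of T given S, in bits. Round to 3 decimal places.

Chain rule: H(T|S) = H(S,T) − H(S).
Marginals: p(S) = (0.4000, 0.6000), p(T) = (0.3600, 0.3000, 0.3400).
H(S,T) = 2.1838 bits; H(S) = 0.9710 bits.
H(T|S) = 2.1838 − 0.9710 = 1.213 bits.

1.213 bits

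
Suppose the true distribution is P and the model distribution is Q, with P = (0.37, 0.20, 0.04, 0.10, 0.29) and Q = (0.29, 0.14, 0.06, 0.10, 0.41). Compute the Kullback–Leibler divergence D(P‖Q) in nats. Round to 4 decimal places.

0.0448 nats

D(P‖Q) = Σ p·ln(p/q).
  0.37·ln(0.37/0.29) = 0.09014
  0.20·ln(0.20/0.14) = 0.07133
  0.04·ln(0.04/0.06) = -0.01622
  0.10·ln(0.10/0.10) = 0.00000
  0.29·ln(0.29/0.41) = -0.10042
D(P‖Q) = 0.0448 nats.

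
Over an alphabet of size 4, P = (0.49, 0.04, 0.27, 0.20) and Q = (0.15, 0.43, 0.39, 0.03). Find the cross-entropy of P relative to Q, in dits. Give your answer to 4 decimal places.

0.8334 dits

H(P,Q) = −Σ p·log₁₀ q.
  −0.49·log₁₀(0.15) = 0.40372
  −0.04·log₁₀(0.43) = 0.01466
  −0.27·log₁₀(0.39) = 0.11041
  −0.20·log₁₀(0.03) = 0.30458
H(P,Q) = 0.8334 dits.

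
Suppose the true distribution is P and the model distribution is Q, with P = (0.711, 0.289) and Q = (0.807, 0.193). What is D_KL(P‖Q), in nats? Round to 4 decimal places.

0.0266 nats

D(P‖Q) = Σ p·ln(p/q).
  0.711·ln(0.711/0.807) = -0.09005
  0.289·ln(0.289/0.193) = 0.11668
D(P‖Q) = 0.0266 nats.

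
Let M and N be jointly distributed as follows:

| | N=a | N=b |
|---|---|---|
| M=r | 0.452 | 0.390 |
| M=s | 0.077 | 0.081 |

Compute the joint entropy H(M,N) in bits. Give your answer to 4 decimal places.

H(M,N) = −Σ p(x,y)·log₂ p(x,y) over all 4 cells.
  cell (r,a): −0.452·log₂0.452 = 0.51781
  cell (r,b): −0.390·log₂0.390 = 0.52980
  cell (s,a): −0.077·log₂0.077 = 0.28482
  cell (s,b): −0.081·log₂0.081 = 0.29370
Sum = 1.6261 bits.

1.6261 bits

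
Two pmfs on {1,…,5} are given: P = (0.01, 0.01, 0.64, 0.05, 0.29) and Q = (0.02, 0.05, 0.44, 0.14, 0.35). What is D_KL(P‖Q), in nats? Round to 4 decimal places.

D(P‖Q) = Σ p·ln(p/q).
  0.01·ln(0.01/0.02) = -0.00693
  0.01·ln(0.01/0.05) = -0.01609
  0.64·ln(0.64/0.44) = 0.23980
  0.05·ln(0.05/0.14) = -0.05148
  0.29·ln(0.29/0.35) = -0.05454
D(P‖Q) = 0.1108 nats.

0.1108 nats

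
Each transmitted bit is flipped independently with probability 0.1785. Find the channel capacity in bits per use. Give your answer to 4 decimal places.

0.3232 bits

Binary symmetric channel: C = 1 − h₂(ε) where h₂ is the binary entropy function.
h₂(0.1785) = −0.1785·log₂0.1785 − 0.8215·log₂0.8215 = 0.6768.
C = 1 − 0.6768 = 0.3232 bits per channel use.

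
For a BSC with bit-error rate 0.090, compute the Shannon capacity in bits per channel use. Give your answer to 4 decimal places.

0.5635 bits

Binary symmetric channel: C = 1 − h₂(ε) where h₂ is the binary entropy function.
h₂(0.090) = −0.090·log₂0.090 − 0.910·log₂0.910 = 0.4365.
C = 1 − 0.4365 = 0.5635 bits per channel use.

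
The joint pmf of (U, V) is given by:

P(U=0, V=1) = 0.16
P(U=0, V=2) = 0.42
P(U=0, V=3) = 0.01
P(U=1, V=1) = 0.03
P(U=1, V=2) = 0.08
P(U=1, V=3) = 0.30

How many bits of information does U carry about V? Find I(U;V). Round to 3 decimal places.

0.476 bits

Marginals: p(U) = (0.5900, 0.4100), p(V) = (0.1900, 0.5000, 0.3100).
I(U;V) = H(U) + H(V) − H(U,V).
H(U) = 0.9765, H(V) = 1.4790, H(U,V) = 1.9795.
I(U;V) = 0.9765 + 1.4790 − 1.9795 = 0.476 bits.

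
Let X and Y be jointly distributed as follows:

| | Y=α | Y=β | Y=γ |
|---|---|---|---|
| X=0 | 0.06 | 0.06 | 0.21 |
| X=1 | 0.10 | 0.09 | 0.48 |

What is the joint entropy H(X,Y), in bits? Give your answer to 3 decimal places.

H(X,Y) = −Σ p(x,y)·log₂ p(x,y) over all 6 cells.
  cell (0,α): −0.06·log₂0.06 = 0.2435
  cell (0,β): −0.06·log₂0.06 = 0.2435
  cell (0,γ): −0.21·log₂0.21 = 0.4728
  cell (1,α): −0.10·log₂0.10 = 0.3322
  cell (1,β): −0.09·log₂0.09 = 0.3127
  cell (1,γ): −0.48·log₂0.48 = 0.5083
Sum = 2.113 bits.

2.113 bits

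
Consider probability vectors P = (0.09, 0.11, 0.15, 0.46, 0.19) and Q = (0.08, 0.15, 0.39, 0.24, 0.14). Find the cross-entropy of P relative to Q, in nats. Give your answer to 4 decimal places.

H(P,Q) = −Σ p·ln q.
  −0.09·ln(0.08) = 0.22732
  −0.11·ln(0.15) = 0.20868
  −0.15·ln(0.39) = 0.14124
  −0.46·ln(0.24) = 0.65647
  −0.19·ln(0.14) = 0.37356
H(P,Q) = 1.6073 nats.

1.6073 nats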